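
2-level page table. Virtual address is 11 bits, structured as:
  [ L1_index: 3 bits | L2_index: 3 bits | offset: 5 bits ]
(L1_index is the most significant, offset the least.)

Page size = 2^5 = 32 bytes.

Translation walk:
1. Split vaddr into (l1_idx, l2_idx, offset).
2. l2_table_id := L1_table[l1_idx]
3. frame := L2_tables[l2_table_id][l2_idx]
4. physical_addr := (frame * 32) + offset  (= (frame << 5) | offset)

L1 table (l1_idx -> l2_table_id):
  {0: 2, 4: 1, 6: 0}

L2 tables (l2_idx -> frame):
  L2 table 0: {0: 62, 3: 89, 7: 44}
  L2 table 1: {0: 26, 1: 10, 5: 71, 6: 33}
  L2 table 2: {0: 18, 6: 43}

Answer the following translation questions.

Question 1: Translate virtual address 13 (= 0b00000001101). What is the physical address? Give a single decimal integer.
Answer: 589

Derivation:
vaddr = 13 = 0b00000001101
Split: l1_idx=0, l2_idx=0, offset=13
L1[0] = 2
L2[2][0] = 18
paddr = 18 * 32 + 13 = 589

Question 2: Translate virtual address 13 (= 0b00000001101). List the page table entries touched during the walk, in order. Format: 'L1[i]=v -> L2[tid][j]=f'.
Answer: L1[0]=2 -> L2[2][0]=18

Derivation:
vaddr = 13 = 0b00000001101
Split: l1_idx=0, l2_idx=0, offset=13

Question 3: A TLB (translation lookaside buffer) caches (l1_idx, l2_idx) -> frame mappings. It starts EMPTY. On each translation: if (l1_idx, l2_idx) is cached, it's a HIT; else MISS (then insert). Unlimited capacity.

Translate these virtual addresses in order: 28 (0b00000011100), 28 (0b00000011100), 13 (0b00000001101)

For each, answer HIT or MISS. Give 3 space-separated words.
vaddr=28: (0,0) not in TLB -> MISS, insert
vaddr=28: (0,0) in TLB -> HIT
vaddr=13: (0,0) in TLB -> HIT

Answer: MISS HIT HIT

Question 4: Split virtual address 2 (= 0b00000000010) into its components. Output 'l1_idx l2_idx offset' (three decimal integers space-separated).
Answer: 0 0 2

Derivation:
vaddr = 2 = 0b00000000010
  top 3 bits -> l1_idx = 0
  next 3 bits -> l2_idx = 0
  bottom 5 bits -> offset = 2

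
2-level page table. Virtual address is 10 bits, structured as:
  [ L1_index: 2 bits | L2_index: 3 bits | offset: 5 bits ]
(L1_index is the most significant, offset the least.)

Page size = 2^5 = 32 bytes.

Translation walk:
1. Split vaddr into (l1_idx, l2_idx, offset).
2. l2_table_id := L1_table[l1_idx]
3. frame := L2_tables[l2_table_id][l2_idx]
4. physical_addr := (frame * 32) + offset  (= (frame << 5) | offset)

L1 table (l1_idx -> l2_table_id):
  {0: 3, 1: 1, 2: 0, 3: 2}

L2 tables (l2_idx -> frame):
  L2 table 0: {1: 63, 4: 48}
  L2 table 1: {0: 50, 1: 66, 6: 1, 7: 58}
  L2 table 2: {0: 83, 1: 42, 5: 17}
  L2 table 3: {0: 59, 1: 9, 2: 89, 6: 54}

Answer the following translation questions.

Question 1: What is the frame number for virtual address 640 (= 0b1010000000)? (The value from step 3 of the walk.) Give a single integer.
vaddr = 640: l1_idx=2, l2_idx=4
L1[2] = 0; L2[0][4] = 48

Answer: 48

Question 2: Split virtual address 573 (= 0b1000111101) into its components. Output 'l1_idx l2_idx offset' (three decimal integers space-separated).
vaddr = 573 = 0b1000111101
  top 2 bits -> l1_idx = 2
  next 3 bits -> l2_idx = 1
  bottom 5 bits -> offset = 29

Answer: 2 1 29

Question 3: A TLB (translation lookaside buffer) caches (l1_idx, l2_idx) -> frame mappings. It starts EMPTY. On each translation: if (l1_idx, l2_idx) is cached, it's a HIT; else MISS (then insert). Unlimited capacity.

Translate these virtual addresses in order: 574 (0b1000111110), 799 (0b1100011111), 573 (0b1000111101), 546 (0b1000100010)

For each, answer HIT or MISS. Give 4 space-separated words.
vaddr=574: (2,1) not in TLB -> MISS, insert
vaddr=799: (3,0) not in TLB -> MISS, insert
vaddr=573: (2,1) in TLB -> HIT
vaddr=546: (2,1) in TLB -> HIT

Answer: MISS MISS HIT HIT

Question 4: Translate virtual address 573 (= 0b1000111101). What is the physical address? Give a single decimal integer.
vaddr = 573 = 0b1000111101
Split: l1_idx=2, l2_idx=1, offset=29
L1[2] = 0
L2[0][1] = 63
paddr = 63 * 32 + 29 = 2045

Answer: 2045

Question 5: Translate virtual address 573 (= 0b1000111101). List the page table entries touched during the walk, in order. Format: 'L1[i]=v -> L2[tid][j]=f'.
vaddr = 573 = 0b1000111101
Split: l1_idx=2, l2_idx=1, offset=29

Answer: L1[2]=0 -> L2[0][1]=63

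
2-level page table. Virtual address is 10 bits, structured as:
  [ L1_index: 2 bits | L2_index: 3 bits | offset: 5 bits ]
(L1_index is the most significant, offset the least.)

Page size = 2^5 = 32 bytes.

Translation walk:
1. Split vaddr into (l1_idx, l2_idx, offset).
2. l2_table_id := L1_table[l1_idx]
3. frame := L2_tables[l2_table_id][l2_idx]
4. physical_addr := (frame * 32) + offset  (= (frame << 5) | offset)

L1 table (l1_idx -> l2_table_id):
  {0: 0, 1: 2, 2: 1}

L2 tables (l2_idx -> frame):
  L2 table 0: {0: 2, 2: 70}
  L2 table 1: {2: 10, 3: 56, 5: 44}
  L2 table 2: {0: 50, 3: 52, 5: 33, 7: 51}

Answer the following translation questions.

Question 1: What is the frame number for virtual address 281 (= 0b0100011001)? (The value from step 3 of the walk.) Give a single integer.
Answer: 50

Derivation:
vaddr = 281: l1_idx=1, l2_idx=0
L1[1] = 2; L2[2][0] = 50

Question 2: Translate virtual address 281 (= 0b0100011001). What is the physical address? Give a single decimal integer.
Answer: 1625

Derivation:
vaddr = 281 = 0b0100011001
Split: l1_idx=1, l2_idx=0, offset=25
L1[1] = 2
L2[2][0] = 50
paddr = 50 * 32 + 25 = 1625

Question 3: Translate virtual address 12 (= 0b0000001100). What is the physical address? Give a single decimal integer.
vaddr = 12 = 0b0000001100
Split: l1_idx=0, l2_idx=0, offset=12
L1[0] = 0
L2[0][0] = 2
paddr = 2 * 32 + 12 = 76

Answer: 76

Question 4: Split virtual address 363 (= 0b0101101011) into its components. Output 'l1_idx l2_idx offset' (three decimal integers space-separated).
vaddr = 363 = 0b0101101011
  top 2 bits -> l1_idx = 1
  next 3 bits -> l2_idx = 3
  bottom 5 bits -> offset = 11

Answer: 1 3 11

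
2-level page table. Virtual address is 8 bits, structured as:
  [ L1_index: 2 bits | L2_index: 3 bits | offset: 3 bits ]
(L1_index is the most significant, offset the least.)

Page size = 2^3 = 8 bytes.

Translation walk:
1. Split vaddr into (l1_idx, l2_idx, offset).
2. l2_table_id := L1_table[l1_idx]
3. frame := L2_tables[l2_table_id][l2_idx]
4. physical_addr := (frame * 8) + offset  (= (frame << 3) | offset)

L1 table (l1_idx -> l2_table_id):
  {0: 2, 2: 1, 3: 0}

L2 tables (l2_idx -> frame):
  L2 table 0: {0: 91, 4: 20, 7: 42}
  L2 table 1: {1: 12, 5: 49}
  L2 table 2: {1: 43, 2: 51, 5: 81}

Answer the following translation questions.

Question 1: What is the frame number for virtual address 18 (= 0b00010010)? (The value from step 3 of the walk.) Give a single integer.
Answer: 51

Derivation:
vaddr = 18: l1_idx=0, l2_idx=2
L1[0] = 2; L2[2][2] = 51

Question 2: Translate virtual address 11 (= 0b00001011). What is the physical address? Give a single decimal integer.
Answer: 347

Derivation:
vaddr = 11 = 0b00001011
Split: l1_idx=0, l2_idx=1, offset=3
L1[0] = 2
L2[2][1] = 43
paddr = 43 * 8 + 3 = 347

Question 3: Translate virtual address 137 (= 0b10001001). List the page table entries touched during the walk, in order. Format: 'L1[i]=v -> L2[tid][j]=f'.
vaddr = 137 = 0b10001001
Split: l1_idx=2, l2_idx=1, offset=1

Answer: L1[2]=1 -> L2[1][1]=12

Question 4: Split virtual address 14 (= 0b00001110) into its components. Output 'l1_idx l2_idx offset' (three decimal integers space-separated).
vaddr = 14 = 0b00001110
  top 2 bits -> l1_idx = 0
  next 3 bits -> l2_idx = 1
  bottom 3 bits -> offset = 6

Answer: 0 1 6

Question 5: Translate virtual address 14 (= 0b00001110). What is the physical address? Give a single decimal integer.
vaddr = 14 = 0b00001110
Split: l1_idx=0, l2_idx=1, offset=6
L1[0] = 2
L2[2][1] = 43
paddr = 43 * 8 + 6 = 350

Answer: 350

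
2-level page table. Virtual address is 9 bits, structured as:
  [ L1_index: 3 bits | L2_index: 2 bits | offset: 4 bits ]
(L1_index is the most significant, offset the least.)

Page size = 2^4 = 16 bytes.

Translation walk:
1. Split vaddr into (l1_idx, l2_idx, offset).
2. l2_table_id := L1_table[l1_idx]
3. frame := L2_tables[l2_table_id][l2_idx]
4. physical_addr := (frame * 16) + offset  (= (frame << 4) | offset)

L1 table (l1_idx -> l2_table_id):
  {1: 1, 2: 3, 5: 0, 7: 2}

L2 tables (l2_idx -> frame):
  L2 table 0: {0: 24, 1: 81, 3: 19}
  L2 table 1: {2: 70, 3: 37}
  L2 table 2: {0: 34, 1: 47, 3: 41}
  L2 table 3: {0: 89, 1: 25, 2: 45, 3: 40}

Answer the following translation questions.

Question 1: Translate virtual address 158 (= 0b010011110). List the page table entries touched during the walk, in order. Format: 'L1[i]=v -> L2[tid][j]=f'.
vaddr = 158 = 0b010011110
Split: l1_idx=2, l2_idx=1, offset=14

Answer: L1[2]=3 -> L2[3][1]=25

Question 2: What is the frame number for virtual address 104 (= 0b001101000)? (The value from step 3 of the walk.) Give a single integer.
vaddr = 104: l1_idx=1, l2_idx=2
L1[1] = 1; L2[1][2] = 70

Answer: 70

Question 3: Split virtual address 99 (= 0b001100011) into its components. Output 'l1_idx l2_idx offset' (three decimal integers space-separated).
vaddr = 99 = 0b001100011
  top 3 bits -> l1_idx = 1
  next 2 bits -> l2_idx = 2
  bottom 4 bits -> offset = 3

Answer: 1 2 3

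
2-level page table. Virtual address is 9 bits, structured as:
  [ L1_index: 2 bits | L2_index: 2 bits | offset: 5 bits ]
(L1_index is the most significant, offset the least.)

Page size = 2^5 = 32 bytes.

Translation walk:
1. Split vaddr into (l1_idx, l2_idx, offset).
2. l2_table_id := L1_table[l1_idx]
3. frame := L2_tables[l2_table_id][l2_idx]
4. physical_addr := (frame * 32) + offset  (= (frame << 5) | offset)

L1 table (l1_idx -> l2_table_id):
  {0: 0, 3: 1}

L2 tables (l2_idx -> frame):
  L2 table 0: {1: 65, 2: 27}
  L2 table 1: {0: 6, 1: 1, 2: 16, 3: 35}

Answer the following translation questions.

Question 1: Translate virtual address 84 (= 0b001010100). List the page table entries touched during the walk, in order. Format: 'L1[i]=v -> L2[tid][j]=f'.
vaddr = 84 = 0b001010100
Split: l1_idx=0, l2_idx=2, offset=20

Answer: L1[0]=0 -> L2[0][2]=27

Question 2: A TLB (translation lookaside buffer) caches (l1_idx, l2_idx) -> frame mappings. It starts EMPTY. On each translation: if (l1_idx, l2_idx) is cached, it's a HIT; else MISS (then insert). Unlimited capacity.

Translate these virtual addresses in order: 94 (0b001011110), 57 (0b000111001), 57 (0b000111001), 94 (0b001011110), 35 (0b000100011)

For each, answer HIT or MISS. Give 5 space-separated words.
vaddr=94: (0,2) not in TLB -> MISS, insert
vaddr=57: (0,1) not in TLB -> MISS, insert
vaddr=57: (0,1) in TLB -> HIT
vaddr=94: (0,2) in TLB -> HIT
vaddr=35: (0,1) in TLB -> HIT

Answer: MISS MISS HIT HIT HIT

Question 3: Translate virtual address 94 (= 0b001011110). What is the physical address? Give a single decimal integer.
Answer: 894

Derivation:
vaddr = 94 = 0b001011110
Split: l1_idx=0, l2_idx=2, offset=30
L1[0] = 0
L2[0][2] = 27
paddr = 27 * 32 + 30 = 894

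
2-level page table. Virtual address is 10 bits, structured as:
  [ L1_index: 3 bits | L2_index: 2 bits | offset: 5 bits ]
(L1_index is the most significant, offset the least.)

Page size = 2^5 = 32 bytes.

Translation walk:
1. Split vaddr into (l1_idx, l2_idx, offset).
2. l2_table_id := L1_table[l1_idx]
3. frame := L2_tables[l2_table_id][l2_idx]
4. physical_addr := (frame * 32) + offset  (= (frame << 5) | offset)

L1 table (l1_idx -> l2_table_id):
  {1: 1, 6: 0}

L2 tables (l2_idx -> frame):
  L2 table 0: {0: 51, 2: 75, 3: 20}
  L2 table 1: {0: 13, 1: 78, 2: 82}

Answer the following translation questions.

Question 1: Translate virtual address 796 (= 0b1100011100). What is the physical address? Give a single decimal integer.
vaddr = 796 = 0b1100011100
Split: l1_idx=6, l2_idx=0, offset=28
L1[6] = 0
L2[0][0] = 51
paddr = 51 * 32 + 28 = 1660

Answer: 1660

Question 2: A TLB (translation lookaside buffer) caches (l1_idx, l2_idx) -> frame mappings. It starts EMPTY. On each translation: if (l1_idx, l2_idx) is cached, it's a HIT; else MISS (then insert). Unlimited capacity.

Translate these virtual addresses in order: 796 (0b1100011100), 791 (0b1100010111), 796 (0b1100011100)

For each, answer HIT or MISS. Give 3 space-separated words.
Answer: MISS HIT HIT

Derivation:
vaddr=796: (6,0) not in TLB -> MISS, insert
vaddr=791: (6,0) in TLB -> HIT
vaddr=796: (6,0) in TLB -> HIT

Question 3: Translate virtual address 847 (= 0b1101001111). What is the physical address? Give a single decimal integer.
Answer: 2415

Derivation:
vaddr = 847 = 0b1101001111
Split: l1_idx=6, l2_idx=2, offset=15
L1[6] = 0
L2[0][2] = 75
paddr = 75 * 32 + 15 = 2415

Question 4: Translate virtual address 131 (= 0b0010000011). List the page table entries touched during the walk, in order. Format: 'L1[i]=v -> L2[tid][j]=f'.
Answer: L1[1]=1 -> L2[1][0]=13

Derivation:
vaddr = 131 = 0b0010000011
Split: l1_idx=1, l2_idx=0, offset=3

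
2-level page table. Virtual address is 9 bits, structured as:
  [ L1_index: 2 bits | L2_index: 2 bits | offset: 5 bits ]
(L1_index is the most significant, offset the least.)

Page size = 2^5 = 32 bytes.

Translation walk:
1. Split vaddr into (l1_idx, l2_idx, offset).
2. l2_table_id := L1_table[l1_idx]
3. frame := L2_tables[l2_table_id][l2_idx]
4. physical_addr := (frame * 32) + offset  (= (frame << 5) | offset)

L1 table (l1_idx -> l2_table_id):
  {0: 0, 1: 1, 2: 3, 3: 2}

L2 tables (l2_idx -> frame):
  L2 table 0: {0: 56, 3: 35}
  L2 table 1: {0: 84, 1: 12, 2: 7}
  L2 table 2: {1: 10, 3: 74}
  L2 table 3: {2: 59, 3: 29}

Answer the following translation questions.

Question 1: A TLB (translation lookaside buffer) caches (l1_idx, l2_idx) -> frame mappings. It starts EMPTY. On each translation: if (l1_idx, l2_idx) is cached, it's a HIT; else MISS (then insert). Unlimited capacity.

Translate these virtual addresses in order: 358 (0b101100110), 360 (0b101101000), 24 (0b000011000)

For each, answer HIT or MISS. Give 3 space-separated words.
Answer: MISS HIT MISS

Derivation:
vaddr=358: (2,3) not in TLB -> MISS, insert
vaddr=360: (2,3) in TLB -> HIT
vaddr=24: (0,0) not in TLB -> MISS, insert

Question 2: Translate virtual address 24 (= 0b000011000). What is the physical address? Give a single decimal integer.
Answer: 1816

Derivation:
vaddr = 24 = 0b000011000
Split: l1_idx=0, l2_idx=0, offset=24
L1[0] = 0
L2[0][0] = 56
paddr = 56 * 32 + 24 = 1816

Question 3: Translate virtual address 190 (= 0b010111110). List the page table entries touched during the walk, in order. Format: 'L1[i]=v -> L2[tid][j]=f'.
vaddr = 190 = 0b010111110
Split: l1_idx=1, l2_idx=1, offset=30

Answer: L1[1]=1 -> L2[1][1]=12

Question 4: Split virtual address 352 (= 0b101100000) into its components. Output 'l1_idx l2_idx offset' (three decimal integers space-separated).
Answer: 2 3 0

Derivation:
vaddr = 352 = 0b101100000
  top 2 bits -> l1_idx = 2
  next 2 bits -> l2_idx = 3
  bottom 5 bits -> offset = 0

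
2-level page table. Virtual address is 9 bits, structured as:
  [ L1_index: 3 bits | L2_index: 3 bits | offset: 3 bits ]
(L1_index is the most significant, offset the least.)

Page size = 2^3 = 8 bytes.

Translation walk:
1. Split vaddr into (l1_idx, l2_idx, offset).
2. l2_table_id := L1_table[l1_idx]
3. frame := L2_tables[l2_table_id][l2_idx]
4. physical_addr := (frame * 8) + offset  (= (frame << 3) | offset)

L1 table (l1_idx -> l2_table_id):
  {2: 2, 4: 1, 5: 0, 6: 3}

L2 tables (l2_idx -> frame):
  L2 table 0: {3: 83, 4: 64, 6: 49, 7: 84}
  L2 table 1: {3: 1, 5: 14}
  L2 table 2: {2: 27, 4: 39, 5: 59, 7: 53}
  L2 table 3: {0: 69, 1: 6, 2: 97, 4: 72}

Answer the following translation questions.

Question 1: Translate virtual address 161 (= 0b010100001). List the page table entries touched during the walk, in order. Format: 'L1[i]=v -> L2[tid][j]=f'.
vaddr = 161 = 0b010100001
Split: l1_idx=2, l2_idx=4, offset=1

Answer: L1[2]=2 -> L2[2][4]=39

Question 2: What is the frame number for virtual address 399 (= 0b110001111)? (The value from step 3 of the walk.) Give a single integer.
Answer: 6

Derivation:
vaddr = 399: l1_idx=6, l2_idx=1
L1[6] = 3; L2[3][1] = 6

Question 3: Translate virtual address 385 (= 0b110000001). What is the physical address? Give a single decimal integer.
vaddr = 385 = 0b110000001
Split: l1_idx=6, l2_idx=0, offset=1
L1[6] = 3
L2[3][0] = 69
paddr = 69 * 8 + 1 = 553

Answer: 553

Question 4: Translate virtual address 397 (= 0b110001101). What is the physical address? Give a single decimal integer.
Answer: 53

Derivation:
vaddr = 397 = 0b110001101
Split: l1_idx=6, l2_idx=1, offset=5
L1[6] = 3
L2[3][1] = 6
paddr = 6 * 8 + 5 = 53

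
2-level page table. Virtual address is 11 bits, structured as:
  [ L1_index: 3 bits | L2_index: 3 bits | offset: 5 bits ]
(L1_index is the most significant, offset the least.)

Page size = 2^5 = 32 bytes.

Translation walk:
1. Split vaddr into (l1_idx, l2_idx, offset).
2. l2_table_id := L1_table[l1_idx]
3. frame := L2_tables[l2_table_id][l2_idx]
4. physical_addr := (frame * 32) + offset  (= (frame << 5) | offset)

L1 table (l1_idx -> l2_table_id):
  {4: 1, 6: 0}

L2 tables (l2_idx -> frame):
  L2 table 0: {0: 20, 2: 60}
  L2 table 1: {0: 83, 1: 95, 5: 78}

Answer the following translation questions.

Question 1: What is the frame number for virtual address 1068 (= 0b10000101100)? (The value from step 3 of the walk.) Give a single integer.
vaddr = 1068: l1_idx=4, l2_idx=1
L1[4] = 1; L2[1][1] = 95

Answer: 95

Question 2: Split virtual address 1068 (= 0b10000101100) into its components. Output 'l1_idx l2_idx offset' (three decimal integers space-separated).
vaddr = 1068 = 0b10000101100
  top 3 bits -> l1_idx = 4
  next 3 bits -> l2_idx = 1
  bottom 5 bits -> offset = 12

Answer: 4 1 12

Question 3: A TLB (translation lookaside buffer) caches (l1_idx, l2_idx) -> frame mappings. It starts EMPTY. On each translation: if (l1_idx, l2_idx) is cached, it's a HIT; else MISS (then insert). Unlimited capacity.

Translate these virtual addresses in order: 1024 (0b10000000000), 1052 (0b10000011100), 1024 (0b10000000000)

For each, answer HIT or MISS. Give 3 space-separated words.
Answer: MISS HIT HIT

Derivation:
vaddr=1024: (4,0) not in TLB -> MISS, insert
vaddr=1052: (4,0) in TLB -> HIT
vaddr=1024: (4,0) in TLB -> HIT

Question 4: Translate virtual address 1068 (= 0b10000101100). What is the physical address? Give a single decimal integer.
vaddr = 1068 = 0b10000101100
Split: l1_idx=4, l2_idx=1, offset=12
L1[4] = 1
L2[1][1] = 95
paddr = 95 * 32 + 12 = 3052

Answer: 3052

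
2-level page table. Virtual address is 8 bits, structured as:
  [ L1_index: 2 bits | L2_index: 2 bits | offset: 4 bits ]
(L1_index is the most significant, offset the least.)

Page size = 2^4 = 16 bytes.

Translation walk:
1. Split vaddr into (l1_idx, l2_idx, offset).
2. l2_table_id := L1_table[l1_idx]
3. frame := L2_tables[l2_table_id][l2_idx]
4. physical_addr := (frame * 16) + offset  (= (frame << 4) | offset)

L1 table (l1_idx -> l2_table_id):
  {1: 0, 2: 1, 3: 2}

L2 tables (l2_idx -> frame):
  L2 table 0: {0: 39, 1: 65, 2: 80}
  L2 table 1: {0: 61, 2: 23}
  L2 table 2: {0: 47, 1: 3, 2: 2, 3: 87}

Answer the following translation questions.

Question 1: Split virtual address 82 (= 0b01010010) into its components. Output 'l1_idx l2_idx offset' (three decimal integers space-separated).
Answer: 1 1 2

Derivation:
vaddr = 82 = 0b01010010
  top 2 bits -> l1_idx = 1
  next 2 bits -> l2_idx = 1
  bottom 4 bits -> offset = 2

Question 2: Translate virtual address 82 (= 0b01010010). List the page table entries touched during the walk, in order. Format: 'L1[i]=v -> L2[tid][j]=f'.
Answer: L1[1]=0 -> L2[0][1]=65

Derivation:
vaddr = 82 = 0b01010010
Split: l1_idx=1, l2_idx=1, offset=2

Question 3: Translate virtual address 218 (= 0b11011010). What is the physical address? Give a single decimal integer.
Answer: 58

Derivation:
vaddr = 218 = 0b11011010
Split: l1_idx=3, l2_idx=1, offset=10
L1[3] = 2
L2[2][1] = 3
paddr = 3 * 16 + 10 = 58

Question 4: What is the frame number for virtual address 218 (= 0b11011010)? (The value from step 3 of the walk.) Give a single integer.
Answer: 3

Derivation:
vaddr = 218: l1_idx=3, l2_idx=1
L1[3] = 2; L2[2][1] = 3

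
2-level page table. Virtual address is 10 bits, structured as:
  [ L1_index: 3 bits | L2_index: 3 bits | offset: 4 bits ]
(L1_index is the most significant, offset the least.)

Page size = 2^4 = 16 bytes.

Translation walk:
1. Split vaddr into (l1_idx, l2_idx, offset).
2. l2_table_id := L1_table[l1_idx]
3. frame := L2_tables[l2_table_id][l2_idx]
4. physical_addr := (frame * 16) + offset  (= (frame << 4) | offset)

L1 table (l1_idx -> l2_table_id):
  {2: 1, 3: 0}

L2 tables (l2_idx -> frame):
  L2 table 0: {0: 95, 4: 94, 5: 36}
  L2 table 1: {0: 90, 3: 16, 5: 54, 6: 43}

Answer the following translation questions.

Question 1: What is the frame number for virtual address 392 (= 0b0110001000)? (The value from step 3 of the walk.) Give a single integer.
vaddr = 392: l1_idx=3, l2_idx=0
L1[3] = 0; L2[0][0] = 95

Answer: 95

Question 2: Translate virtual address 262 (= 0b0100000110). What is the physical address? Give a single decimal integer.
vaddr = 262 = 0b0100000110
Split: l1_idx=2, l2_idx=0, offset=6
L1[2] = 1
L2[1][0] = 90
paddr = 90 * 16 + 6 = 1446

Answer: 1446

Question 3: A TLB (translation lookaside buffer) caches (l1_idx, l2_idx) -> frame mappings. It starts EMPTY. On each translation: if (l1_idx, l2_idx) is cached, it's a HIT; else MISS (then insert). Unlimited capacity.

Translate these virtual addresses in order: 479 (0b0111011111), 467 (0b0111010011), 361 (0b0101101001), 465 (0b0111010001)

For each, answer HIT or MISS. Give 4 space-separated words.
Answer: MISS HIT MISS HIT

Derivation:
vaddr=479: (3,5) not in TLB -> MISS, insert
vaddr=467: (3,5) in TLB -> HIT
vaddr=361: (2,6) not in TLB -> MISS, insert
vaddr=465: (3,5) in TLB -> HIT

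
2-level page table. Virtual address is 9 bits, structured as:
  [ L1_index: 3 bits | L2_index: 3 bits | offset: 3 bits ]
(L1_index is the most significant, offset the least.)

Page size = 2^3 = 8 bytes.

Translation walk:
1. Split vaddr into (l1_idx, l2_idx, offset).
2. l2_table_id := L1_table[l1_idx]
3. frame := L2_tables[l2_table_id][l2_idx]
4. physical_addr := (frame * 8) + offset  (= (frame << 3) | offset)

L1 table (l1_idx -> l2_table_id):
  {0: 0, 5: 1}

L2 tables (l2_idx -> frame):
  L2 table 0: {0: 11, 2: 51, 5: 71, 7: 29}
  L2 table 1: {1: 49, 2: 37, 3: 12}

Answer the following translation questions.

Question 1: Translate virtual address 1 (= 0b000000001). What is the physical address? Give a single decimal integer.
Answer: 89

Derivation:
vaddr = 1 = 0b000000001
Split: l1_idx=0, l2_idx=0, offset=1
L1[0] = 0
L2[0][0] = 11
paddr = 11 * 8 + 1 = 89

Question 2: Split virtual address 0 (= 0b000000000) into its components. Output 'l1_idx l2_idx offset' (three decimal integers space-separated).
Answer: 0 0 0

Derivation:
vaddr = 0 = 0b000000000
  top 3 bits -> l1_idx = 0
  next 3 bits -> l2_idx = 0
  bottom 3 bits -> offset = 0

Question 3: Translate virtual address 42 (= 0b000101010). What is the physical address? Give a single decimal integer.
vaddr = 42 = 0b000101010
Split: l1_idx=0, l2_idx=5, offset=2
L1[0] = 0
L2[0][5] = 71
paddr = 71 * 8 + 2 = 570

Answer: 570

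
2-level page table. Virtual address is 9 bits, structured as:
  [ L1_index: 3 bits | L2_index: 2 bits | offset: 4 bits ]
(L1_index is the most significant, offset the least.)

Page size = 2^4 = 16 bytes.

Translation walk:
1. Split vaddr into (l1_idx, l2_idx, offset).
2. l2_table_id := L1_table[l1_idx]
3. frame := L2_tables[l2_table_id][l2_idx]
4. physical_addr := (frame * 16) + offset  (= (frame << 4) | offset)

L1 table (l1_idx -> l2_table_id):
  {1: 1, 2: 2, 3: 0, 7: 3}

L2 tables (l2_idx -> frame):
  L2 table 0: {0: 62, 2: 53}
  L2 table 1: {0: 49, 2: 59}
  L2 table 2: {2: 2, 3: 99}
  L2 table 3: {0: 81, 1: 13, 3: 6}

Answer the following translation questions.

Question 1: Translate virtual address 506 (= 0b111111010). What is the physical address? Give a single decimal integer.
Answer: 106

Derivation:
vaddr = 506 = 0b111111010
Split: l1_idx=7, l2_idx=3, offset=10
L1[7] = 3
L2[3][3] = 6
paddr = 6 * 16 + 10 = 106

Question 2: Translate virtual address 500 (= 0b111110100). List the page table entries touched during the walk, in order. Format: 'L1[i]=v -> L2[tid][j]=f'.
vaddr = 500 = 0b111110100
Split: l1_idx=7, l2_idx=3, offset=4

Answer: L1[7]=3 -> L2[3][3]=6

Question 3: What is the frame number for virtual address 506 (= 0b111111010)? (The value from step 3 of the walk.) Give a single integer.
vaddr = 506: l1_idx=7, l2_idx=3
L1[7] = 3; L2[3][3] = 6

Answer: 6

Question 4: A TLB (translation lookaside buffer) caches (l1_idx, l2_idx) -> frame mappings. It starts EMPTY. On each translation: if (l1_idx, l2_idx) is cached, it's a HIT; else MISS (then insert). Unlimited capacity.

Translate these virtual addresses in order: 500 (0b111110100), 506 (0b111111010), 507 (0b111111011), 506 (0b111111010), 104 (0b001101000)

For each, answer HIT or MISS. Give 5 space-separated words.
Answer: MISS HIT HIT HIT MISS

Derivation:
vaddr=500: (7,3) not in TLB -> MISS, insert
vaddr=506: (7,3) in TLB -> HIT
vaddr=507: (7,3) in TLB -> HIT
vaddr=506: (7,3) in TLB -> HIT
vaddr=104: (1,2) not in TLB -> MISS, insert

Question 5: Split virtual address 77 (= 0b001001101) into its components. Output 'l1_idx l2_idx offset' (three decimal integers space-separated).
Answer: 1 0 13

Derivation:
vaddr = 77 = 0b001001101
  top 3 bits -> l1_idx = 1
  next 2 bits -> l2_idx = 0
  bottom 4 bits -> offset = 13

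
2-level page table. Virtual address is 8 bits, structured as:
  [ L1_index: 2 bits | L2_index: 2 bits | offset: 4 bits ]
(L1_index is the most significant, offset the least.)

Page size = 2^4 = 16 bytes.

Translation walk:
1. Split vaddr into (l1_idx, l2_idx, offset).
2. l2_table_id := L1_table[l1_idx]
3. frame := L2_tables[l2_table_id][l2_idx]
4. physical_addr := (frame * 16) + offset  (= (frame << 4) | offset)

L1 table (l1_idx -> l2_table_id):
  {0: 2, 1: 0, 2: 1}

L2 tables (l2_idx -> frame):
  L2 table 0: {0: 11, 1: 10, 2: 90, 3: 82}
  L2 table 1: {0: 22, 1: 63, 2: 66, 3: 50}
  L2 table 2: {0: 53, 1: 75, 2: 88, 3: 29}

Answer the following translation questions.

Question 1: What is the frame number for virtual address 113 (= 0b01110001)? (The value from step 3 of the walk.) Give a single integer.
vaddr = 113: l1_idx=1, l2_idx=3
L1[1] = 0; L2[0][3] = 82

Answer: 82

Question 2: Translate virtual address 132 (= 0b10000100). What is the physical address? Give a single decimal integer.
vaddr = 132 = 0b10000100
Split: l1_idx=2, l2_idx=0, offset=4
L1[2] = 1
L2[1][0] = 22
paddr = 22 * 16 + 4 = 356

Answer: 356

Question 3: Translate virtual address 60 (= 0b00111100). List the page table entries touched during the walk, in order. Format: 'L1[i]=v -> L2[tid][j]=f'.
vaddr = 60 = 0b00111100
Split: l1_idx=0, l2_idx=3, offset=12

Answer: L1[0]=2 -> L2[2][3]=29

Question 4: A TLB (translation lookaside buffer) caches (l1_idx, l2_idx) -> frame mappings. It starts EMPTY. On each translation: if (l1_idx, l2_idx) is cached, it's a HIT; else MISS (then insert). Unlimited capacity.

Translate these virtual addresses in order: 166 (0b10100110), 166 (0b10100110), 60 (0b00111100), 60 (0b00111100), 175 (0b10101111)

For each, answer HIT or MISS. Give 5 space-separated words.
Answer: MISS HIT MISS HIT HIT

Derivation:
vaddr=166: (2,2) not in TLB -> MISS, insert
vaddr=166: (2,2) in TLB -> HIT
vaddr=60: (0,3) not in TLB -> MISS, insert
vaddr=60: (0,3) in TLB -> HIT
vaddr=175: (2,2) in TLB -> HIT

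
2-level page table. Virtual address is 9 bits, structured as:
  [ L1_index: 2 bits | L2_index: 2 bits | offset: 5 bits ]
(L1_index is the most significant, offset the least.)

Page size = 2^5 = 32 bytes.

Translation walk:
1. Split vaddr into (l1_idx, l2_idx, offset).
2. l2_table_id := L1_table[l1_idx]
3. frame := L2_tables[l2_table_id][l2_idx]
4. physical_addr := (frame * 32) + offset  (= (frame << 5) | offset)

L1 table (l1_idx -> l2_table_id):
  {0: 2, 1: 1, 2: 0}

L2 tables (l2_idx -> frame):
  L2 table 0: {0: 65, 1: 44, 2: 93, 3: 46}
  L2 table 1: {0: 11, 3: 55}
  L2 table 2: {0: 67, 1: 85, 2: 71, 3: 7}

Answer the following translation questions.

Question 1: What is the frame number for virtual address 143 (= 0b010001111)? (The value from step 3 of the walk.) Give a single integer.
Answer: 11

Derivation:
vaddr = 143: l1_idx=1, l2_idx=0
L1[1] = 1; L2[1][0] = 11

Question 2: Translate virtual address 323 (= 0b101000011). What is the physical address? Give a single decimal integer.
Answer: 2979

Derivation:
vaddr = 323 = 0b101000011
Split: l1_idx=2, l2_idx=2, offset=3
L1[2] = 0
L2[0][2] = 93
paddr = 93 * 32 + 3 = 2979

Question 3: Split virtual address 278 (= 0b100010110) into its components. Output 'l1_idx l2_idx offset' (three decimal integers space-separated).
vaddr = 278 = 0b100010110
  top 2 bits -> l1_idx = 2
  next 2 bits -> l2_idx = 0
  bottom 5 bits -> offset = 22

Answer: 2 0 22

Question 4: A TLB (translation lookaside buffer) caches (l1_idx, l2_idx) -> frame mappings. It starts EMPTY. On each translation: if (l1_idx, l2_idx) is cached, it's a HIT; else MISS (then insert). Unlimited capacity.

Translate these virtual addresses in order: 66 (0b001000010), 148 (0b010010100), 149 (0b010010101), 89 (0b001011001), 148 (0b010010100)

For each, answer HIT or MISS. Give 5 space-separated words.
vaddr=66: (0,2) not in TLB -> MISS, insert
vaddr=148: (1,0) not in TLB -> MISS, insert
vaddr=149: (1,0) in TLB -> HIT
vaddr=89: (0,2) in TLB -> HIT
vaddr=148: (1,0) in TLB -> HIT

Answer: MISS MISS HIT HIT HIT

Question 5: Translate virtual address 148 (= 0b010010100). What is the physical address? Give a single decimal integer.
vaddr = 148 = 0b010010100
Split: l1_idx=1, l2_idx=0, offset=20
L1[1] = 1
L2[1][0] = 11
paddr = 11 * 32 + 20 = 372

Answer: 372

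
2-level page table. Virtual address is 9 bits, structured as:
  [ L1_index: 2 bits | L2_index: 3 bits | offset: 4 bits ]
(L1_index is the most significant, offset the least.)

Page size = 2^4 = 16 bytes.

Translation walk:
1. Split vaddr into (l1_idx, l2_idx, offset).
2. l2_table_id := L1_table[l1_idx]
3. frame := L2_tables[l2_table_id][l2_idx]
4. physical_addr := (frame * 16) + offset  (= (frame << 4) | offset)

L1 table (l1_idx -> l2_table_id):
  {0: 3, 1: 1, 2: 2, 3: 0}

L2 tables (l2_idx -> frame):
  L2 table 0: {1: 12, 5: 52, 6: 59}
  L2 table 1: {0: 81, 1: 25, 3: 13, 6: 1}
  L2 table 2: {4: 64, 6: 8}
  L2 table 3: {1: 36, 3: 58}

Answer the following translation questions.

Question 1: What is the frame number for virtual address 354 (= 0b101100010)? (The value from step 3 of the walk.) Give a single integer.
Answer: 8

Derivation:
vaddr = 354: l1_idx=2, l2_idx=6
L1[2] = 2; L2[2][6] = 8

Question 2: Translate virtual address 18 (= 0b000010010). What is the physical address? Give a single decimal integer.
Answer: 578

Derivation:
vaddr = 18 = 0b000010010
Split: l1_idx=0, l2_idx=1, offset=2
L1[0] = 3
L2[3][1] = 36
paddr = 36 * 16 + 2 = 578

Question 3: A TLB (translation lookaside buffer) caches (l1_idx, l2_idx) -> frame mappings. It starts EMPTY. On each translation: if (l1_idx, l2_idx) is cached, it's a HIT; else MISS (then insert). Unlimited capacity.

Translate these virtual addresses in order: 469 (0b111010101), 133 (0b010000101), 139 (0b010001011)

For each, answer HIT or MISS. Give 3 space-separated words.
vaddr=469: (3,5) not in TLB -> MISS, insert
vaddr=133: (1,0) not in TLB -> MISS, insert
vaddr=139: (1,0) in TLB -> HIT

Answer: MISS MISS HIT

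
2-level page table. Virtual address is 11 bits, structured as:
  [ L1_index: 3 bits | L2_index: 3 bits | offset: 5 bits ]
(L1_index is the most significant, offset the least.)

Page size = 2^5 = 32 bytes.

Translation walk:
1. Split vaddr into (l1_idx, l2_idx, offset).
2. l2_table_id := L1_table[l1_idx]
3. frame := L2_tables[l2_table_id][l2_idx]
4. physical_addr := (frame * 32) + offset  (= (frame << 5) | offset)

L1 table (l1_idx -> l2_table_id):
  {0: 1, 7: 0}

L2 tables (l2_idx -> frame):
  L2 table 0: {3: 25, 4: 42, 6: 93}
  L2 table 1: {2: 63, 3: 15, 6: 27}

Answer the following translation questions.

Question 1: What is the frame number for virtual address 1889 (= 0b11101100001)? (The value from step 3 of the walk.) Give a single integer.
vaddr = 1889: l1_idx=7, l2_idx=3
L1[7] = 0; L2[0][3] = 25

Answer: 25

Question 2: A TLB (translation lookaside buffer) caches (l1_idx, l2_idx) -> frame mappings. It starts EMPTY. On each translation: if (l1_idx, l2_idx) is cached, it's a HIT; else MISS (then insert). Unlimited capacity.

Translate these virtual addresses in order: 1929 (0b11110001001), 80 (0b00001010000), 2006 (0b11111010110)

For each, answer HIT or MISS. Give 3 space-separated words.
Answer: MISS MISS MISS

Derivation:
vaddr=1929: (7,4) not in TLB -> MISS, insert
vaddr=80: (0,2) not in TLB -> MISS, insert
vaddr=2006: (7,6) not in TLB -> MISS, insert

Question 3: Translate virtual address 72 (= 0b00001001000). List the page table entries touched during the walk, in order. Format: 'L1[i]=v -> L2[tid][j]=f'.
Answer: L1[0]=1 -> L2[1][2]=63

Derivation:
vaddr = 72 = 0b00001001000
Split: l1_idx=0, l2_idx=2, offset=8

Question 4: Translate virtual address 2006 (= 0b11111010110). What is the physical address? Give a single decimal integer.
Answer: 2998

Derivation:
vaddr = 2006 = 0b11111010110
Split: l1_idx=7, l2_idx=6, offset=22
L1[7] = 0
L2[0][6] = 93
paddr = 93 * 32 + 22 = 2998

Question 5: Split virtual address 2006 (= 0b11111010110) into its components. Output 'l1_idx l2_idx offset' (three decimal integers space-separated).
Answer: 7 6 22

Derivation:
vaddr = 2006 = 0b11111010110
  top 3 bits -> l1_idx = 7
  next 3 bits -> l2_idx = 6
  bottom 5 bits -> offset = 22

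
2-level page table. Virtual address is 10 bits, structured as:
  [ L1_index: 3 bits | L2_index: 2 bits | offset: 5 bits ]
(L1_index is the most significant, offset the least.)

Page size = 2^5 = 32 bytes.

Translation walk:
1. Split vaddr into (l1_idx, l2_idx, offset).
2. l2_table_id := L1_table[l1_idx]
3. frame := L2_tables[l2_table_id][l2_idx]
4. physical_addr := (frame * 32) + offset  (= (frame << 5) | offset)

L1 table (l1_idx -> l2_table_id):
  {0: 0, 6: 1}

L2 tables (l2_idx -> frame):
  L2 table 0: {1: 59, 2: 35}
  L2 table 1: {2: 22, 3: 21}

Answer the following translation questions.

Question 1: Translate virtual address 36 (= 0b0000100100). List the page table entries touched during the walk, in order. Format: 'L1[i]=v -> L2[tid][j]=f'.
Answer: L1[0]=0 -> L2[0][1]=59

Derivation:
vaddr = 36 = 0b0000100100
Split: l1_idx=0, l2_idx=1, offset=4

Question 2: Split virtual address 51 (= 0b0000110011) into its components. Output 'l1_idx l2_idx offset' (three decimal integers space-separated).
Answer: 0 1 19

Derivation:
vaddr = 51 = 0b0000110011
  top 3 bits -> l1_idx = 0
  next 2 bits -> l2_idx = 1
  bottom 5 bits -> offset = 19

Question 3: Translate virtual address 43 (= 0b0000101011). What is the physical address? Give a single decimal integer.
Answer: 1899

Derivation:
vaddr = 43 = 0b0000101011
Split: l1_idx=0, l2_idx=1, offset=11
L1[0] = 0
L2[0][1] = 59
paddr = 59 * 32 + 11 = 1899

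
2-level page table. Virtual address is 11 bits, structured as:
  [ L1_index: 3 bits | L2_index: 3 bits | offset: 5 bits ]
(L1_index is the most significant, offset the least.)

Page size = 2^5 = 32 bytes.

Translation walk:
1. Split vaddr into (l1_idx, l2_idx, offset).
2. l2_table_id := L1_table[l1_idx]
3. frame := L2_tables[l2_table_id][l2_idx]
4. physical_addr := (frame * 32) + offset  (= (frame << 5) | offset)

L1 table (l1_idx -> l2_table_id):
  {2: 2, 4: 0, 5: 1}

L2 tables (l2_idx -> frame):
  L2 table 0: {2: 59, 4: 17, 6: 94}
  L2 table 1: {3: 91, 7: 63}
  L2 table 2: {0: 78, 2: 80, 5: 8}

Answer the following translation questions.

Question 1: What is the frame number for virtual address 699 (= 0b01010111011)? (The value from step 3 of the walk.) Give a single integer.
Answer: 8

Derivation:
vaddr = 699: l1_idx=2, l2_idx=5
L1[2] = 2; L2[2][5] = 8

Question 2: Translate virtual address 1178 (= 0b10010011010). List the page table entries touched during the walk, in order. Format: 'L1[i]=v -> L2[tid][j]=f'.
Answer: L1[4]=0 -> L2[0][4]=17

Derivation:
vaddr = 1178 = 0b10010011010
Split: l1_idx=4, l2_idx=4, offset=26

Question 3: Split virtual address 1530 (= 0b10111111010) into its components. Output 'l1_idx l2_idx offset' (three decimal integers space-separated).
Answer: 5 7 26

Derivation:
vaddr = 1530 = 0b10111111010
  top 3 bits -> l1_idx = 5
  next 3 bits -> l2_idx = 7
  bottom 5 bits -> offset = 26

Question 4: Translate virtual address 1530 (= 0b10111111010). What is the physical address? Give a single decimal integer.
Answer: 2042

Derivation:
vaddr = 1530 = 0b10111111010
Split: l1_idx=5, l2_idx=7, offset=26
L1[5] = 1
L2[1][7] = 63
paddr = 63 * 32 + 26 = 2042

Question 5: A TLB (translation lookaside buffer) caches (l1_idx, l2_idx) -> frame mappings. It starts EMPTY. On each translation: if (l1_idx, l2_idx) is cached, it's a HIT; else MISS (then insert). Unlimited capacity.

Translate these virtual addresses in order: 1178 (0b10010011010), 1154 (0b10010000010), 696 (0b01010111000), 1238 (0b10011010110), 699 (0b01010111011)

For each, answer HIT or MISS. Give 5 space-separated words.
Answer: MISS HIT MISS MISS HIT

Derivation:
vaddr=1178: (4,4) not in TLB -> MISS, insert
vaddr=1154: (4,4) in TLB -> HIT
vaddr=696: (2,5) not in TLB -> MISS, insert
vaddr=1238: (4,6) not in TLB -> MISS, insert
vaddr=699: (2,5) in TLB -> HIT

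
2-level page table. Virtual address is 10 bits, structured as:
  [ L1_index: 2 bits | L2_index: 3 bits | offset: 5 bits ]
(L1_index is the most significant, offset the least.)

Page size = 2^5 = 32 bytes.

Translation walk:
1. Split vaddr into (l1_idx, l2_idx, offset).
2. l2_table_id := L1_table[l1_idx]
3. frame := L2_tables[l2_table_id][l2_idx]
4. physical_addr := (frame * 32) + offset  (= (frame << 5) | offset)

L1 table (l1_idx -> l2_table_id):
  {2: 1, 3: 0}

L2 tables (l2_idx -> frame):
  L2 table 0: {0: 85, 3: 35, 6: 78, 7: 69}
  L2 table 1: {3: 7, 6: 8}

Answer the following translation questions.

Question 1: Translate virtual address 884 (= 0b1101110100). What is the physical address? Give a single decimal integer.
Answer: 1140

Derivation:
vaddr = 884 = 0b1101110100
Split: l1_idx=3, l2_idx=3, offset=20
L1[3] = 0
L2[0][3] = 35
paddr = 35 * 32 + 20 = 1140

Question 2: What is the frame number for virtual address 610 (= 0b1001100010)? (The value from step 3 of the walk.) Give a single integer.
vaddr = 610: l1_idx=2, l2_idx=3
L1[2] = 1; L2[1][3] = 7

Answer: 7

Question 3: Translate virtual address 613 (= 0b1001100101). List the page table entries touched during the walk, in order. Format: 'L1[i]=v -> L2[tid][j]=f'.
Answer: L1[2]=1 -> L2[1][3]=7

Derivation:
vaddr = 613 = 0b1001100101
Split: l1_idx=2, l2_idx=3, offset=5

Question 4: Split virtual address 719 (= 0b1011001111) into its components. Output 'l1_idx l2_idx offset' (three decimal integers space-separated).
vaddr = 719 = 0b1011001111
  top 2 bits -> l1_idx = 2
  next 3 bits -> l2_idx = 6
  bottom 5 bits -> offset = 15

Answer: 2 6 15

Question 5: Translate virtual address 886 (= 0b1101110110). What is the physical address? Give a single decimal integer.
Answer: 1142

Derivation:
vaddr = 886 = 0b1101110110
Split: l1_idx=3, l2_idx=3, offset=22
L1[3] = 0
L2[0][3] = 35
paddr = 35 * 32 + 22 = 1142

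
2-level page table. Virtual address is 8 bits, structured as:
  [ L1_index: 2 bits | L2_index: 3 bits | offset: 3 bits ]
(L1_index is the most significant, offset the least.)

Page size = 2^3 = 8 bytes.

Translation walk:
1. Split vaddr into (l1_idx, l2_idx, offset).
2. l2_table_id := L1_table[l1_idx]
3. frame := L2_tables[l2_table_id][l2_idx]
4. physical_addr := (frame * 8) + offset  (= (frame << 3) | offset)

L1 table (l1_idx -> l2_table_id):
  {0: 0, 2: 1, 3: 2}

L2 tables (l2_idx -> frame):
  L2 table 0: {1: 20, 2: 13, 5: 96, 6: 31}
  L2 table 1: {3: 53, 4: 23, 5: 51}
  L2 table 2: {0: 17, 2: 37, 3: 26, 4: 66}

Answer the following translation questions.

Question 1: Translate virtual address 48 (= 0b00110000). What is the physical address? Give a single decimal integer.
Answer: 248

Derivation:
vaddr = 48 = 0b00110000
Split: l1_idx=0, l2_idx=6, offset=0
L1[0] = 0
L2[0][6] = 31
paddr = 31 * 8 + 0 = 248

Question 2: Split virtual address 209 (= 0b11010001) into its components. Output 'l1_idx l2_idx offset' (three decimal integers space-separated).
Answer: 3 2 1

Derivation:
vaddr = 209 = 0b11010001
  top 2 bits -> l1_idx = 3
  next 3 bits -> l2_idx = 2
  bottom 3 bits -> offset = 1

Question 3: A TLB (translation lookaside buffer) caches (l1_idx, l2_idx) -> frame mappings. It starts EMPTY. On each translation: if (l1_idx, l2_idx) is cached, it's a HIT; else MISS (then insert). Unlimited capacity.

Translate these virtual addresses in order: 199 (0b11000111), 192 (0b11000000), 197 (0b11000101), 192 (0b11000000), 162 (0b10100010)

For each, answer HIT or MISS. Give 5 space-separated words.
Answer: MISS HIT HIT HIT MISS

Derivation:
vaddr=199: (3,0) not in TLB -> MISS, insert
vaddr=192: (3,0) in TLB -> HIT
vaddr=197: (3,0) in TLB -> HIT
vaddr=192: (3,0) in TLB -> HIT
vaddr=162: (2,4) not in TLB -> MISS, insert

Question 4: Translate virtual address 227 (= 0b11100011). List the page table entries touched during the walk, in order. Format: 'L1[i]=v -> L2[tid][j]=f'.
Answer: L1[3]=2 -> L2[2][4]=66

Derivation:
vaddr = 227 = 0b11100011
Split: l1_idx=3, l2_idx=4, offset=3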